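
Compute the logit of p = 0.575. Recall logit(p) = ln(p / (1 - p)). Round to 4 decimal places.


The odds are p/(1-p) = 0.575 / 0.425 = 1.3529.
logit(p) = ln(1.3529) = 0.3023.

0.3023


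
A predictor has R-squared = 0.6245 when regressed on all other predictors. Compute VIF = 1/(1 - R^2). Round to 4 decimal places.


Denominator: 1 - 0.6245 = 0.3755.
VIF = 1 / 0.3755 = 2.6631.

2.6631


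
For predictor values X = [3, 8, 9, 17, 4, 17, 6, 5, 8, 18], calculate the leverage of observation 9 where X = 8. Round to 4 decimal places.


Mean of X: xbar = 9.5000.
SXX = 294.5000.
For X = 8: h = 1/10 + (8 - 9.5000)^2/294.5000 = 0.1076.

0.1076


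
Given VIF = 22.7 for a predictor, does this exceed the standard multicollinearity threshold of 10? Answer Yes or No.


Check: VIF = 22.7 vs threshold = 10.
Since 22.7 >= 10, the answer is Yes.

Yes


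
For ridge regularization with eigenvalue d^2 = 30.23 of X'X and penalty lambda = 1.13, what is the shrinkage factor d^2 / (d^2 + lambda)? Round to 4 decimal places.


Denominator = d^2 + lambda = 30.23 + 1.13 = 31.3600.
Shrinkage = 30.23 / 31.3600 = 0.9640.

0.9640


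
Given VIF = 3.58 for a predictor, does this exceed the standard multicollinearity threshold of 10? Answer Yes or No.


Compare VIF = 3.58 to the threshold of 10.
3.58 < 10, so the answer is No.

No


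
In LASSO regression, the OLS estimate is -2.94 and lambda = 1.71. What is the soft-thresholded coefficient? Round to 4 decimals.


Absolute value: |-2.94| = 2.94.
Compare to lambda = 1.71.
Since |beta| > lambda, coefficient = sign(beta)*(|beta| - lambda) = -1.2300.

-1.2300


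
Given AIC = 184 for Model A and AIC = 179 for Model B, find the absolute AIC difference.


|AIC_A - AIC_B| = |184 - 179| = 5.
Model B is preferred (lower AIC).

5


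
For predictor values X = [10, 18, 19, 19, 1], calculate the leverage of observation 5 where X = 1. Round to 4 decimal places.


n = 5, xbar = 13.4000.
SXX = sum((xi - xbar)^2) = 249.2000.
h = 1/5 + (1 - 13.4000)^2 / 249.2000 = 0.8170.

0.8170


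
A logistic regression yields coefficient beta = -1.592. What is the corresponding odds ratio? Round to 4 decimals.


Odds ratio = exp(beta) = exp(-1.592).
= 0.2035.

0.2035


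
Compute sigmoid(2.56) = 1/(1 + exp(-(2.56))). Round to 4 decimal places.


Compute exp(-2.5600) = 0.0773.
Sigmoid = 1 / (1 + 0.0773) = 1 / 1.0773 = 0.9282.

0.9282


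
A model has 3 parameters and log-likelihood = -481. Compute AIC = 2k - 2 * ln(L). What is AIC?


Compute:
2k = 2*3 = 6.
-2*loglik = -2*(-481) = 962.
AIC = 6 + 962 = 968.

968


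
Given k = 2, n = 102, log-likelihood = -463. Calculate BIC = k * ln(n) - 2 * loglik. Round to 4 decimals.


ln(102) = 4.624973.
k * ln(n) = 2 * 4.624973 = 9.249946.
-2L = 926.
BIC = 9.249946 + 926 = 935.249946, which rounds to 935.2499.

935.2499


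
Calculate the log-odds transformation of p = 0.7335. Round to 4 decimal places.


The odds are p/(1-p) = 0.7335 / 0.2665 = 2.7523.
logit(p) = ln(2.7523) = 1.0125.

1.0125


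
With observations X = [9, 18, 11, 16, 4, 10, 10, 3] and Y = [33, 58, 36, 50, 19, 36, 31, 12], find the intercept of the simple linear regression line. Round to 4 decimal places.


First find the slope: b1 = 2.8609.
Means: xbar = 10.1250, ybar = 34.3750.
b0 = ybar - b1 * xbar = 34.3750 - 2.8609 * 10.1250 = 5.4087.

5.4087


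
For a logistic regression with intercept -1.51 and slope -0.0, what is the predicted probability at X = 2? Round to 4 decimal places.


z = -1.51 + -0.0 * 2 = -1.5100.
Sigmoid: P = 1 / (1 + exp(1.5100)) = 0.1809.

0.1809


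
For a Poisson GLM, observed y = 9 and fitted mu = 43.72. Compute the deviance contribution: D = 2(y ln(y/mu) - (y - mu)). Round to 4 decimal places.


First: ln(9/43.72) = -1.580581.
Then: 9 * -1.580581 = -14.225229.
y - mu = 9 - 43.72 = -34.72.
D = 2(-14.225229 - -34.72) = 40.989542, which rounds to 40.9895.

40.9895


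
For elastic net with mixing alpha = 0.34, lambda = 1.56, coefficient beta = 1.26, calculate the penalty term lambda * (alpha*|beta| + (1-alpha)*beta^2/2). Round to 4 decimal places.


L1 component = 0.34 * |1.26| = 0.4284.
L2 component = 0.66 * 1.26^2 / 2 = 0.5239.
Penalty = 1.56 * (0.4284 + 0.5239) = 1.56 * 0.9523 = 1.4856.

1.4856


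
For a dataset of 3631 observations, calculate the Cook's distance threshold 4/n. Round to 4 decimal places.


Cook's distance cutoff = 4/n = 4/3631.
= 0.0011.

0.0011


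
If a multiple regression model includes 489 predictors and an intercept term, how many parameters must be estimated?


Including the intercept, the model has 489 predictor coefficients + 1 intercept.
Total = 490.

490


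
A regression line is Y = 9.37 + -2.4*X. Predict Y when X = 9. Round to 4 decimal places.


Plug X = 9 into Y = 9.37 + -2.4*X:
Y = 9.37 + -21.6000 = -12.2300.

-12.2300


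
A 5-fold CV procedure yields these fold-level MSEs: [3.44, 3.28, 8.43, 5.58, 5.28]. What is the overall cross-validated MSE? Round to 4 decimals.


Sum of fold MSEs = 26.0100.
Average = 26.0100 / 5 = 5.2020.

5.2020


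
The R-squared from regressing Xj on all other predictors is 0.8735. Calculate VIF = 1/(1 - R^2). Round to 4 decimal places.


Using VIF = 1/(1 - R^2_j):
1 - 0.8735 = 0.1265.
VIF = 7.9051.

7.9051


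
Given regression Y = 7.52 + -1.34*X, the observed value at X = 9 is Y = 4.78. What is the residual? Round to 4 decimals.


Fitted value at X = 9 is yhat = 7.52 + -1.34*9 = -4.5400.
Residual = 4.78 - -4.5400 = 9.3200.

9.3200


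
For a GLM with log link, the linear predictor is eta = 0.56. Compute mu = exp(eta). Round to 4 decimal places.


Apply the inverse link:
mu = e^0.56 = 1.7507.

1.7507


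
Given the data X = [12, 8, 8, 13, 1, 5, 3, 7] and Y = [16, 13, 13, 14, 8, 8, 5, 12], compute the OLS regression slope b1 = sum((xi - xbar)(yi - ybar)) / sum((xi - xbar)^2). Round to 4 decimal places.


Calculate xbar = 7.1250, ybar = 11.1250.
S_xx = 118.8750, S_xy = 94.8750.
Using b1 = S_xy / S_xx = 94.8750 / 118.8750, we get b1 = 0.7981.

0.7981


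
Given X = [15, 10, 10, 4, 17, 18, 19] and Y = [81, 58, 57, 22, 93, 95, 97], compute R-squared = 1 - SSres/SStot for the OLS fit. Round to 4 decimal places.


After computing the OLS fit (b0=4.8997, b1=5.0398):
SSres = 39.4299, SStot = 4596.8571.
R^2 = 1 - 39.4299/4596.8571 = 0.9914.

0.9914


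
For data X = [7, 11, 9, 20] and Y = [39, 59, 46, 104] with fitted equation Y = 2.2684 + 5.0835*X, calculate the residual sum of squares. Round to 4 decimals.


Compute predicted values, then residuals = yi - yhat_i.
Residuals: [1.1471, 0.8131, -2.0199, 0.0616].
SSres = sum(residual^2) = 6.0608.

6.0608


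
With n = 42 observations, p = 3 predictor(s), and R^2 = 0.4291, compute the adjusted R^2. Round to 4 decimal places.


Plug in: Adj R^2 = 1 - (1 - 0.4291) * 41/38.
= 1 - 0.5709 * 41/38
= 1 - 23.4069 / 38
= 1 - 0.6160 = 0.3840.

0.3840


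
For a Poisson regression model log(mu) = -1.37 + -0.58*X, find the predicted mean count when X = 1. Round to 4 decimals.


Linear predictor: eta = -1.37 + (-0.58)(1) = -1.9500.
Expected count: mu = exp(-1.9500) = 0.1423.

0.1423


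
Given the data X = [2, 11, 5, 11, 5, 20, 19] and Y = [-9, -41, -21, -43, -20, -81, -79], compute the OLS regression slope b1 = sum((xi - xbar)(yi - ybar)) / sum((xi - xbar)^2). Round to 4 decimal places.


First compute the means: xbar = 10.4286, ybar = -42.0000.
Then S_xx = sum((xi - xbar)^2) = 295.7143.
S_xy = sum((xi - xbar)(yi - ybar)) = -1202.0000.
b1 = S_xy / S_xx = -1202.0000 / 295.7143 = -4.0647.

-4.0647


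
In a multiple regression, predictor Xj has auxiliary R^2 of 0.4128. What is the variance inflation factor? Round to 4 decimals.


VIF = 1 / (1 - 0.4128).
= 1 / 0.5872 = 1.7030.

1.7030


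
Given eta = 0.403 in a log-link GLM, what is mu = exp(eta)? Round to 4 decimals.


The inverse log link gives:
mu = exp(0.403) = 1.4963.

1.4963


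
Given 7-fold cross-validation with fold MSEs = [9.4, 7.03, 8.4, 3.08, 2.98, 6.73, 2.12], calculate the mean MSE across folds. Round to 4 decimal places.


Sum of fold MSEs = 39.7400.
Average = 39.7400 / 7 = 5.6771.

5.6771


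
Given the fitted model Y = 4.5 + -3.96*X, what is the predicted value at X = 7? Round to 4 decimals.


Predicted value:
Y = 4.5 + (-3.96)(7) = 4.5 + -27.7200 = -23.2200.

-23.2200


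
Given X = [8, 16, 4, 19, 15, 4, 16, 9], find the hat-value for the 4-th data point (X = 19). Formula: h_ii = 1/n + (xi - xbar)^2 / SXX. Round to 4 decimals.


n = 8, xbar = 11.3750.
SXX = sum((xi - xbar)^2) = 239.8750.
h = 1/8 + (19 - 11.3750)^2 / 239.8750 = 0.3674.

0.3674


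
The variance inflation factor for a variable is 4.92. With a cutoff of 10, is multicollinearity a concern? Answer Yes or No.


Check: VIF = 4.92 vs threshold = 10.
Since 4.92 < 10, the answer is No.

No


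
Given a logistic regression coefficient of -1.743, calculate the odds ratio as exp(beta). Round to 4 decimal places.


The odds ratio is computed as:
OR = e^(-1.743) = 0.1750.

0.1750


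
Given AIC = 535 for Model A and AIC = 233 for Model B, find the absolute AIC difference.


Compute |535 - 233| = 302.
Model B has the smaller AIC.

302


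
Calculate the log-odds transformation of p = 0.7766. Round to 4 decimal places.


The odds are p/(1-p) = 0.7766 / 0.2234 = 3.4763.
logit(p) = ln(3.4763) = 1.2460.

1.2460


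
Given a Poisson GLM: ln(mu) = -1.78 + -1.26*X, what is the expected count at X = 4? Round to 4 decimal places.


eta = -1.78 + -1.26 * 4 = -6.8200.
mu = exp(-6.8200) = 0.0011.

0.0011


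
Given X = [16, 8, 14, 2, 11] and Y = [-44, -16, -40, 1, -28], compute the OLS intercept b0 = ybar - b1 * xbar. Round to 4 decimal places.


Compute b1 = -3.3328 from the OLS formula.
With xbar = 10.2000 and ybar = -25.4000, the intercept is:
b0 = -25.4000 - -3.3328 * 10.2000 = 8.5944.

8.5944


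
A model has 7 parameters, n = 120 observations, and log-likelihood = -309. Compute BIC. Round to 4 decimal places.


k * ln(n) = 7 * ln(120) = 7 * 4.787492 = 33.512444.
-2 * loglik = -2 * (-309) = 618.
BIC = 33.512444 + 618 = 651.512444, which rounds to 651.5124.

651.5124


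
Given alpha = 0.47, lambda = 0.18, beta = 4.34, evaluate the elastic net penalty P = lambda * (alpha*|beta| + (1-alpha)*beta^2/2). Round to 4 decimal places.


alpha * |beta| = 0.47 * 4.34 = 2.0398.
(1-alpha) * beta^2/2 = 0.53 * 18.8356/2 = 4.9914.
Total = 0.18 * (2.0398 + 4.9914) = 1.2656.

1.2656


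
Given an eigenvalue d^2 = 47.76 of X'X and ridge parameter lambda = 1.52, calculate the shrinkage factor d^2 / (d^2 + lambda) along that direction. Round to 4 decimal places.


d^2 + lambda = 47.76 + 1.52 = 49.2800.
Shrinkage factor = 47.76/49.2800 = 0.9692.

0.9692


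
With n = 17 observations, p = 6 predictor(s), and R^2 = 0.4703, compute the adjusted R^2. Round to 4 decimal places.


Adjusted R^2 = 1 - (1 - R^2) * (n-1)/(n-p-1).
(1 - R^2) = 0.5297.
(n-1)/(n-p-1) = 16/10.
(1 - R^2) * (n-1) = 0.5297 * 16 = 8.4752.
Divide by (n-p-1): 8.4752 / 10 = 0.8475.
Adj R^2 = 1 - 0.8475 = 0.1525.

0.1525


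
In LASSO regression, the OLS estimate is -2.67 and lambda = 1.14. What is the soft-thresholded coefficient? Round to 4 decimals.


|beta_OLS| = 2.67.
lambda = 1.14.
Since |beta| > lambda, coefficient = sign(beta)*(|beta| - lambda) = -1.5300.
Result = -1.5300.

-1.5300


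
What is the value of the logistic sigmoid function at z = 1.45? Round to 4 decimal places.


exp(-1.4500) = 0.2346.
1 + exp(-z) = 1.2346.
sigmoid = 1/1.2346 = 0.8100.

0.8100


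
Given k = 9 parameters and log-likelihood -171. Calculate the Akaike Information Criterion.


Compute:
2k = 2*9 = 18.
-2*loglik = -2*(-171) = 342.
AIC = 18 + 342 = 360.

360


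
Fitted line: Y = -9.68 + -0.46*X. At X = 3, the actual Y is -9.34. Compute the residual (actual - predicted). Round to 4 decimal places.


Predicted = -9.68 + -0.46 * 3 = -11.0600.
Residual = -9.34 - -11.0600 = 1.7200.

1.7200


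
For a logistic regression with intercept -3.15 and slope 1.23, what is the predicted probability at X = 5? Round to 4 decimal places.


Linear predictor: z = -3.15 + 1.23 * 5 = 3.0000.
P = 1/(1 + exp(-3.0000)) = 1/(1 + 0.0498) = 0.9526.

0.9526


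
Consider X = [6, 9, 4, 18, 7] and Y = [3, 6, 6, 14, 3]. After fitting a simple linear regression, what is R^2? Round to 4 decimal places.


Fit the OLS line: b0 = -0.0741, b1 = 0.7357.
SSres = 16.9007.
SStot = 81.2000.
R^2 = 1 - 16.9007/81.2000 = 0.7919.

0.7919


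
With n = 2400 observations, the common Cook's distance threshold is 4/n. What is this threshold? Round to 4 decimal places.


Cook's distance cutoff = 4/n = 4/2400.
= 0.0017.

0.0017


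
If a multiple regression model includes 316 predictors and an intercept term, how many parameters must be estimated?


Including the intercept, the model has 316 predictor coefficients + 1 intercept.
Total = 317.

317


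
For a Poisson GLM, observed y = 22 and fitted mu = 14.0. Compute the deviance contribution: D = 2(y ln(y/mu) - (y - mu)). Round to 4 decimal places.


Compute y*ln(y/mu) = 22*ln(22/14.0) = 22*0.451985 = 9.943670.
y - mu = 8.0.
D = 2*(9.943670 - (8.0)) = 3.887340, which rounds to 3.8873.

3.8873


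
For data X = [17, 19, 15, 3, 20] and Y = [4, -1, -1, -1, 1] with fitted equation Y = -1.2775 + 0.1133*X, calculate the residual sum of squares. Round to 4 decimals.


Compute predicted values, then residuals = yi - yhat_i.
Residuals: [3.3514, -1.8752, -1.4220, -0.0624, 0.0115].
SSres = sum(residual^2) = 16.7744.

16.7744


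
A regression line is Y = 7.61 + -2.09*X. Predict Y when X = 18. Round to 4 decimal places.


Plug X = 18 into Y = 7.61 + -2.09*X:
Y = 7.61 + -37.6200 = -30.0100.

-30.0100


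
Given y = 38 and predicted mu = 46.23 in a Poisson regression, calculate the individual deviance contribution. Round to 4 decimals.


Compute y*ln(y/mu) = 38*ln(38/46.23) = 38*-0.196043 = -7.449634.
y - mu = -8.23.
D = 2*(-7.449634 - (-8.23)) = 1.560732, which rounds to 1.5607.

1.5607


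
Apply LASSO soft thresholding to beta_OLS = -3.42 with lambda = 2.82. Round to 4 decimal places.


Absolute value: |-3.42| = 3.42.
Compare to lambda = 2.82.
Since |beta| > lambda, coefficient = sign(beta)*(|beta| - lambda) = -0.6000.

-0.6000


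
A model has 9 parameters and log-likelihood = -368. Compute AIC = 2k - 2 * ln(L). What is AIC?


Compute:
2k = 2*9 = 18.
-2*loglik = -2*(-368) = 736.
AIC = 18 + 736 = 754.

754


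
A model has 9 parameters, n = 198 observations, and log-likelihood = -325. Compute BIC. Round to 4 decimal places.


k * ln(n) = 9 * ln(198) = 9 * 5.288267 = 47.594403.
-2 * loglik = -2 * (-325) = 650.
BIC = 47.594403 + 650 = 697.594403, which rounds to 697.5944.

697.5944


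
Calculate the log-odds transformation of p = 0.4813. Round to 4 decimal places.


Compute the odds: 0.4813/0.5187 = 0.9279.
Take the natural log: ln(0.9279) = -0.0748.

-0.0748


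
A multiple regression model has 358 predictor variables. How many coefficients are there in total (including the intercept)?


Each predictor gets one coefficient, plus one intercept.
Total parameters = 358 + 1 = 359.

359


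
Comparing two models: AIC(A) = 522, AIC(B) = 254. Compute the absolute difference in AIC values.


Absolute difference = |522 - 254| = 268.
The model with lower AIC (B) is preferred.

268


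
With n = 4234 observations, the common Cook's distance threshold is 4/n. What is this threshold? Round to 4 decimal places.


The threshold is 4/n.
4/4234 = 0.0009.

0.0009


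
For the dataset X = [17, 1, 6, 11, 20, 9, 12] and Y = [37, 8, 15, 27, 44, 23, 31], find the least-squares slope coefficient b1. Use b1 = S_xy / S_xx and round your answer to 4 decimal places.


First compute the means: xbar = 10.8571, ybar = 26.4286.
Then S_xx = sum((xi - xbar)^2) = 246.8571.
S_xy = sum((xi - xbar)(yi - ybar)) = 474.4286.
b1 = S_xy / S_xx = 474.4286 / 246.8571 = 1.9219.

1.9219


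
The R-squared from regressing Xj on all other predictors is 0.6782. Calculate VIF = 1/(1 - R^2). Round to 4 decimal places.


Denominator: 1 - 0.6782 = 0.3218.
VIF = 1 / 0.3218 = 3.1075.

3.1075


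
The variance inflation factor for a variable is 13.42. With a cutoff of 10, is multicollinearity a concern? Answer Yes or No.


Check: VIF = 13.42 vs threshold = 10.
Since 13.42 >= 10, the answer is Yes.

Yes


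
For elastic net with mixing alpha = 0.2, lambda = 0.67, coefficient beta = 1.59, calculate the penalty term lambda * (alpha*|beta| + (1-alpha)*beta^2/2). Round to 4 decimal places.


alpha * |beta| = 0.2 * 1.59 = 0.3180.
(1-alpha) * beta^2/2 = 0.8 * 2.5281/2 = 1.0112.
Total = 0.67 * (0.3180 + 1.0112) = 0.8906.

0.8906


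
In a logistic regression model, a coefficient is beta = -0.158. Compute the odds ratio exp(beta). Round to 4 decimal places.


The odds ratio is computed as:
OR = e^(-0.158) = 0.8538.

0.8538


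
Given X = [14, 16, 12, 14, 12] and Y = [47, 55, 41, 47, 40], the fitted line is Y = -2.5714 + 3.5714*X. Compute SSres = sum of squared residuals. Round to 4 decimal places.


For each point, residual = actual - predicted.
Residuals: [-0.4282, 0.4290, 0.7146, -0.4282, -0.2854].
Sum of squared residuals = 1.1429.

1.1429


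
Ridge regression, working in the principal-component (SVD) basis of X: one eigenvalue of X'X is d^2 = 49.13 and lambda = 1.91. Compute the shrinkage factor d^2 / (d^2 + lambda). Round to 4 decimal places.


d^2 + lambda = 49.13 + 1.91 = 51.0400.
Shrinkage factor = 49.13/51.0400 = 0.9626.

0.9626


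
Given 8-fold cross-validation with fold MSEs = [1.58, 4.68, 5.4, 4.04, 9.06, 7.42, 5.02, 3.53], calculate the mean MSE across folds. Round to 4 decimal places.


Total MSE across folds = 40.7300.
CV-MSE = 40.7300/8 = 5.0913.

5.0913


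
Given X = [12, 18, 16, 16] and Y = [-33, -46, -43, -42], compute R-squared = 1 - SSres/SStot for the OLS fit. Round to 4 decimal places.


After computing the OLS fit (b0=-6.7368, b1=-2.2105):
SSres = 1.1579, SStot = 94.0000.
R^2 = 1 - 1.1579/94.0000 = 0.9877.

0.9877


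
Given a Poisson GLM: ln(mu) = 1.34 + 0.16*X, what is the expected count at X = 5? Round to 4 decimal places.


Compute eta = 1.34 + 0.16 * 5 = 2.1400.
Apply inverse link: mu = e^2.1400 = 8.4994.

8.4994


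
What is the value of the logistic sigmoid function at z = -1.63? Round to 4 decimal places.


Compute exp(1.6300) = 5.1039.
Sigmoid = 1 / (1 + 5.1039) = 1 / 6.1039 = 0.1638.

0.1638


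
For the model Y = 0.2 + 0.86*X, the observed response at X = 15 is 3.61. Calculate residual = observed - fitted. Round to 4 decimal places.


Predicted = 0.2 + 0.86 * 15 = 13.1000.
Residual = 3.61 - 13.1000 = -9.4900.

-9.4900


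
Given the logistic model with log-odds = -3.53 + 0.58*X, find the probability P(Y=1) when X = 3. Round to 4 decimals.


z = -3.53 + 0.58 * 3 = -1.7900.
Sigmoid: P = 1 / (1 + exp(1.7900)) = 0.1431.

0.1431


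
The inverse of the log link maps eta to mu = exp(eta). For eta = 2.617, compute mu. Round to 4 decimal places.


Apply the inverse link:
mu = e^2.617 = 13.6946.

13.6946


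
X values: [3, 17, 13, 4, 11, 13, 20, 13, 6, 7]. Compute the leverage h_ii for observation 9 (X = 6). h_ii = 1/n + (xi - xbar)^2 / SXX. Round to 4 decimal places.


n = 10, xbar = 10.7000.
SXX = sum((xi - xbar)^2) = 282.1000.
h = 1/10 + (6 - 10.7000)^2 / 282.1000 = 0.1783.

0.1783


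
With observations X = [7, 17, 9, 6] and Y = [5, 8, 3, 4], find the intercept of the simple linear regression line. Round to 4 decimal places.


Compute b1 = 0.3612 from the OLS formula.
With xbar = 9.7500 and ybar = 5.0000, the intercept is:
b0 = 5.0000 - 0.3612 * 9.7500 = 1.4783.

1.4783


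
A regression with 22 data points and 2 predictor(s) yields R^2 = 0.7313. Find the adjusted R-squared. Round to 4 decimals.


Using the formula:
(1 - 0.7313) = 0.2687.
Multiply by 21/19: 0.2687 * 21 = 5.6427, then 5.6427 / 19 = 0.2970.
Adj R^2 = 1 - 0.2970 = 0.7030.

0.7030


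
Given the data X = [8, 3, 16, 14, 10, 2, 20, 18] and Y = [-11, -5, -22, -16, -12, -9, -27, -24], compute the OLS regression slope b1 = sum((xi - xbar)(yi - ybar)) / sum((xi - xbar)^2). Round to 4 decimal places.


Calculate xbar = 11.3750, ybar = -15.7500.
S_xx = 317.8750, S_xy = -355.7500.
Using b1 = S_xy / S_xx = -355.7500 / 317.8750, we get b1 = -1.1192.

-1.1192


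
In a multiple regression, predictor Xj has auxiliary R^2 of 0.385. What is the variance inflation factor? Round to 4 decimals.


Denominator: 1 - 0.385 = 0.615.
VIF = 1 / 0.615 = 1.6260.

1.6260


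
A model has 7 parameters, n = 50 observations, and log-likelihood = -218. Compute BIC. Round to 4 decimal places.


Compute k*ln(n) = 7*ln(50) = 7*3.912023 = 27.384161.
Then -2*loglik = 436.
BIC = 27.384161 + 436 = 463.384161, which rounds to 463.3842.

463.3842


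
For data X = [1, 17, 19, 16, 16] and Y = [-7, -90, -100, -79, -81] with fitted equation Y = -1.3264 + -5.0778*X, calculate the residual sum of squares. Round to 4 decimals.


Compute predicted values, then residuals = yi - yhat_i.
Residuals: [-0.5958, -2.3510, -2.1954, 3.5712, 1.5712].
SSres = sum(residual^2) = 25.9241.

25.9241


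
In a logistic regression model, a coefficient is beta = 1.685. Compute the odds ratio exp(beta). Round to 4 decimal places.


The odds ratio is computed as:
OR = e^(1.685) = 5.3925.

5.3925


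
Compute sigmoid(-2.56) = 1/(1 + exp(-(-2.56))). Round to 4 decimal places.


First, exp(2.5600) = 12.9358.
Then sigma(z) = 1/(1 + 12.9358) = 0.0718.

0.0718


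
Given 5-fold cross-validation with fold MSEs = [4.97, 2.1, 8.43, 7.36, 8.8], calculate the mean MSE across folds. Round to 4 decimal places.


Total MSE across folds = 31.6600.
CV-MSE = 31.6600/5 = 6.3320.

6.3320


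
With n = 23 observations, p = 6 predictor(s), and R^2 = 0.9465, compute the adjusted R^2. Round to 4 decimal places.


Plug in: Adj R^2 = 1 - (1 - 0.9465) * 22/16.
= 1 - 0.0535 * 22/16
= 1 - 1.1770 / 16
= 1 - 0.0736 = 0.9264.

0.9264


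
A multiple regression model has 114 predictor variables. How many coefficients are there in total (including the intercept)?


Total coefficients = number of predictors + 1 (for the intercept).
= 114 + 1 = 115.

115


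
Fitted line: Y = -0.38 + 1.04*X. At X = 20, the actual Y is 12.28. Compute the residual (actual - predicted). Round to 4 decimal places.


Predicted = -0.38 + 1.04 * 20 = 20.4200.
Residual = 12.28 - 20.4200 = -8.1400.

-8.1400


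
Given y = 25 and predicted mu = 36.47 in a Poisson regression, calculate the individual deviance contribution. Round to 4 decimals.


y/mu = 25/36.47 = 0.685495 (approx.), and ln(25/36.47) = -0.377614.
y * ln(y/mu) = 25 * -0.377614 = -9.440350.
y - mu = -11.47.
D = 2 * (-9.440350 - -11.47) = 4.059300, which rounds to 4.0593.

4.0593


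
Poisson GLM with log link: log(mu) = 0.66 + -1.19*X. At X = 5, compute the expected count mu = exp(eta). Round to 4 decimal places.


eta = 0.66 + -1.19 * 5 = -5.2900.
mu = exp(-5.2900) = 0.0050.

0.0050


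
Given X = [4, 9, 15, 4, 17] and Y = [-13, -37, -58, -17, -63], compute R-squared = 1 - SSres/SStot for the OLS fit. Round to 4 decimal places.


Fit the OLS line: b0 = -0.7766, b1 = -3.7575.
SSres = 18.5668.
SStot = 2091.2000.
R^2 = 1 - 18.5668/2091.2000 = 0.9911.

0.9911


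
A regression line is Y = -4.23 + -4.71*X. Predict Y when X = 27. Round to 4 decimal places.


Plug X = 27 into Y = -4.23 + -4.71*X:
Y = -4.23 + -127.1700 = -131.4000.

-131.4000


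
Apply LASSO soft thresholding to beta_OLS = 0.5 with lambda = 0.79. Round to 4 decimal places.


Check: |0.5| = 0.5 vs lambda = 0.79.
Since |beta| <= lambda, the coefficient is set to 0.
Soft-thresholded coefficient = 0.0000.

0.0000


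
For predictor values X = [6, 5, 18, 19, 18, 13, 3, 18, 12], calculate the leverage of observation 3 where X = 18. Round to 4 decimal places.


Compute xbar = 12.4444 with n = 9 observations.
SXX = 322.2222.
Leverage = 1/9 + (18 - 12.4444)^2/322.2222 = 0.2069.

0.2069


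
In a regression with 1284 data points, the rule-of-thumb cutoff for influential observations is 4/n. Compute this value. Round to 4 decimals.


Cook's distance cutoff = 4/n = 4/1284.
= 0.0031.

0.0031


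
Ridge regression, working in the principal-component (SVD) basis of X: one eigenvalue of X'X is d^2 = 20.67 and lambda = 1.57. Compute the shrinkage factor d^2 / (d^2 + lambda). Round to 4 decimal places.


Compute the denominator: 20.67 + 1.57 = 22.2400.
Shrinkage factor = 20.67 / 22.2400 = 0.9294.

0.9294


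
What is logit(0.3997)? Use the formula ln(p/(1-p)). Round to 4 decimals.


1 - p = 0.6003.
p/(1-p) = 0.6658.
logit = ln(0.6658) = -0.4067.

-0.4067


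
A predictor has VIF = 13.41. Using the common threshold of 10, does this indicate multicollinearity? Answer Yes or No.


Check: VIF = 13.41 vs threshold = 10.
Since 13.41 >= 10, the answer is Yes.

Yes


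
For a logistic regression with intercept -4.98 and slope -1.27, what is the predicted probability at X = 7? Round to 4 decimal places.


Linear predictor: z = -4.98 + -1.27 * 7 = -13.8700.
P = 1/(1 + exp(13.8700)) = 1/(1 + 1056001.3271) = 0.0000.

0.0000


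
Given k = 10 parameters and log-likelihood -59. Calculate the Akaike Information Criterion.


AIC = 2k - 2*loglik = 2(10) - 2(-59).
= 20 + 118 = 138.

138


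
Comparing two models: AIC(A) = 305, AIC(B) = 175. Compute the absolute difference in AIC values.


Compute |305 - 175| = 130.
Model B has the smaller AIC.

130


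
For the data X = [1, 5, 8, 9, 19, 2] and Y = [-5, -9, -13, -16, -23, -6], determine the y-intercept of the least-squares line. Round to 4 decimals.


First find the slope: b1 = -1.0266.
Means: xbar = 7.3333, ybar = -12.0000.
b0 = ybar - b1 * xbar = -12.0000 - -1.0266 * 7.3333 = -4.4719.

-4.4719


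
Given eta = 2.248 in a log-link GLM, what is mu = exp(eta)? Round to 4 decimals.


mu = exp(eta) = exp(2.248).
= 9.4688.

9.4688


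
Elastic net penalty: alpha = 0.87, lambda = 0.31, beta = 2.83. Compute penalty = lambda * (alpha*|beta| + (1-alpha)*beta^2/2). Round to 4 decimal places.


alpha * |beta| = 0.87 * 2.83 = 2.4621.
(1-alpha) * beta^2/2 = 0.13 * 8.0089/2 = 0.5206.
Total = 0.31 * (2.4621 + 0.5206) = 0.9246.

0.9246


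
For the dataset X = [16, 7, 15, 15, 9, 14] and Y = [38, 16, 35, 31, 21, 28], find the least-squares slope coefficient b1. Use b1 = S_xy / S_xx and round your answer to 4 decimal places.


Calculate xbar = 12.6667, ybar = 28.1667.
S_xx = 69.3333, S_xy = 150.3333.
Using b1 = S_xy / S_xx = 150.3333 / 69.3333, we get b1 = 2.1683.

2.1683


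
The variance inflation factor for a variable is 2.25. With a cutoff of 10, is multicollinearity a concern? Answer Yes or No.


Compare VIF = 2.25 to the threshold of 10.
2.25 < 10, so the answer is No.

No


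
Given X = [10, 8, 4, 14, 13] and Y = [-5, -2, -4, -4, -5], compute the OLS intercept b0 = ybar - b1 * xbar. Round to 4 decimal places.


Compute b1 = -0.1080 from the OLS formula.
With xbar = 9.8000 and ybar = -4.0000, the intercept is:
b0 = -4.0000 - -0.1080 * 9.8000 = -2.9414.

-2.9414


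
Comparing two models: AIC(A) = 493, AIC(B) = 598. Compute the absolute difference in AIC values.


Compute |493 - 598| = 105.
Model A has the smaller AIC.

105


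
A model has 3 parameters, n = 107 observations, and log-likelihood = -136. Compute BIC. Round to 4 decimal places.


ln(107) = 4.672829.
k * ln(n) = 3 * 4.672829 = 14.018487.
-2L = 272.
BIC = 14.018487 + 272 = 286.018487, which rounds to 286.0185.

286.0185


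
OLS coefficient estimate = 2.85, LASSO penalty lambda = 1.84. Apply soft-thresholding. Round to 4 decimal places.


Absolute value: |2.85| = 2.85.
Compare to lambda = 1.84.
Since |beta| > lambda, coefficient = sign(beta)*(|beta| - lambda) = 1.0100.

1.0100


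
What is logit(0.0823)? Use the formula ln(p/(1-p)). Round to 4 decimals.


The odds are p/(1-p) = 0.0823 / 0.9177 = 0.0897.
logit(p) = ln(0.0897) = -2.4115.

-2.4115


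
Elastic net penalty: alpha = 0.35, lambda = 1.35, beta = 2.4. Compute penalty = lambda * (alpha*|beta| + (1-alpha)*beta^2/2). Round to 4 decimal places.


Compute:
L1 = 0.35 * 2.4 = 0.8400.
L2 = 0.65 * 2.4^2 / 2 = 1.8720.
Penalty = 1.35 * (0.8400 + 1.8720) = 3.6612.

3.6612


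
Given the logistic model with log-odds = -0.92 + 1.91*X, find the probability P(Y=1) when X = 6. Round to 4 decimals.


Linear predictor: z = -0.92 + 1.91 * 6 = 10.5400.
P = 1/(1 + exp(-10.5400)) = 1/(1 + 0.0000) = 1.0000.

1.0000


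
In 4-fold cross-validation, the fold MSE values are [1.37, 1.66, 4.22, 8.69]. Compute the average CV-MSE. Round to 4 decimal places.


Sum of fold MSEs = 15.9400.
Average = 15.9400 / 4 = 3.9850.

3.9850


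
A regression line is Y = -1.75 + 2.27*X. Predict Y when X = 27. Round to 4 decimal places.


Substitute X = 27 into the equation:
Y = -1.75 + 2.27 * 27 = -1.75 + 61.2900 = 59.5400.

59.5400


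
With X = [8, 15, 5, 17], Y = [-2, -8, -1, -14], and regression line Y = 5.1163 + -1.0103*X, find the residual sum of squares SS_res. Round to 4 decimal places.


For each point, residual = actual - predicted.
Residuals: [0.9661, 2.0382, -1.0648, -1.9412].
Sum of squared residuals = 9.9897.

9.9897


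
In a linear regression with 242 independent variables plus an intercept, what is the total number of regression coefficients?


Total coefficients = number of predictors + 1 (for the intercept).
= 242 + 1 = 243.

243


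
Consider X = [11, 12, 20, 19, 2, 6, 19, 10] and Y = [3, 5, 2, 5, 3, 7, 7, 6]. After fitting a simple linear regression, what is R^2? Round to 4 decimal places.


After computing the OLS fit (b0=4.8012, b1=-0.0041):
SSres = 25.4948, SStot = 25.5000.
R^2 = 1 - 25.4948/25.5000 = 0.0002.

0.0002


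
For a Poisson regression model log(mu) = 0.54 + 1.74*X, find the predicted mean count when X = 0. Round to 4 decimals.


Compute eta = 0.54 + 1.74 * 0 = 0.5400.
Apply inverse link: mu = e^0.5400 = 1.7160.

1.7160


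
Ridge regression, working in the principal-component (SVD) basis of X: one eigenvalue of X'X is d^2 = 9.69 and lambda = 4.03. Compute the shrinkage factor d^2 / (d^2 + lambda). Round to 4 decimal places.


d^2 + lambda = 9.69 + 4.03 = 13.7200.
Shrinkage factor = 9.69/13.7200 = 0.7063.

0.7063


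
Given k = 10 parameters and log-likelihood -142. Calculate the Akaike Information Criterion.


Compute:
2k = 2*10 = 20.
-2*loglik = -2*(-142) = 284.
AIC = 20 + 284 = 304.

304


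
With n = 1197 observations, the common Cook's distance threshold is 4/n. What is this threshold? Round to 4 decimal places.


The threshold is 4/n.
4/1197 = 0.0033.

0.0033


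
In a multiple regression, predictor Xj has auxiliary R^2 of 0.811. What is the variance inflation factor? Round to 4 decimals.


VIF = 1 / (1 - 0.811).
= 1 / 0.189 = 5.2910.

5.2910


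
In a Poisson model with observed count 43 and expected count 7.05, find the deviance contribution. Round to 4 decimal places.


Compute y*ln(y/mu) = 43*ln(43/7.05) = 43*1.808172 = 77.751396.
y - mu = 35.95.
D = 2*(77.751396 - (35.95)) = 83.602792, which rounds to 83.6028.

83.6028


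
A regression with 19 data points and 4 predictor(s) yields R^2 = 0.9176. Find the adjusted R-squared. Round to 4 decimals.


Adjusted R^2 = 1 - (1 - R^2) * (n-1)/(n-p-1).
(1 - R^2) = 0.0824.
(n-1)/(n-p-1) = 18/14.
(1 - R^2) * (n-1) = 0.0824 * 18 = 1.4832.
Divide by (n-p-1): 1.4832 / 14 = 0.1059.
Adj R^2 = 1 - 0.1059 = 0.8941.

0.8941


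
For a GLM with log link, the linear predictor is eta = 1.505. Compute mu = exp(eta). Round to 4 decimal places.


mu = exp(eta) = exp(1.505).
= 4.5042.

4.5042


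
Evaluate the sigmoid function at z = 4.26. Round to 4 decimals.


exp(-4.2600) = 0.0141.
1 + exp(-z) = 1.0141.
sigmoid = 1/1.0141 = 0.9861.

0.9861


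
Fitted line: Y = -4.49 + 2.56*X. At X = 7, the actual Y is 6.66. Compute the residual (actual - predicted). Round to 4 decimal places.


Predicted = -4.49 + 2.56 * 7 = 13.4300.
Residual = 6.66 - 13.4300 = -6.7700.

-6.7700


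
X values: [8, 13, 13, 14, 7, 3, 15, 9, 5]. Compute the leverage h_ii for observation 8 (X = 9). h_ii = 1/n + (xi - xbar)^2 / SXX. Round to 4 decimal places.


Compute xbar = 9.6667 with n = 9 observations.
SXX = 146.0000.
Leverage = 1/9 + (9 - 9.6667)^2/146.0000 = 0.1142.

0.1142


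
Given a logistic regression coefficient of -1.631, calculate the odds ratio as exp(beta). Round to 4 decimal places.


The odds ratio is computed as:
OR = e^(-1.631) = 0.1957.

0.1957


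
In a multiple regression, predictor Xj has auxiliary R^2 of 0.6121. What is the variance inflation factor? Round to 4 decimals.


VIF = 1 / (1 - 0.6121).
= 1 / 0.3879 = 2.5780.

2.5780


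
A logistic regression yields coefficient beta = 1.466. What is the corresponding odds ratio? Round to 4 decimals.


The odds ratio is computed as:
OR = e^(1.466) = 4.3319.

4.3319


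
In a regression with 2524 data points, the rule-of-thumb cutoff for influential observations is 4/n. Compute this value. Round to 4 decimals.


The threshold is 4/n.
4/2524 = 0.0016.

0.0016


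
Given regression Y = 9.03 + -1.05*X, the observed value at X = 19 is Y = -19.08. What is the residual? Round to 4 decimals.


Compute yhat = 9.03 + (-1.05)(19) = -10.9200.
Residual = actual - predicted = -19.08 - -10.9200 = -8.1600.

-8.1600


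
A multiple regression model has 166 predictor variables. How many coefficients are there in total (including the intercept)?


Each predictor gets one coefficient, plus one intercept.
Total parameters = 166 + 1 = 167.

167


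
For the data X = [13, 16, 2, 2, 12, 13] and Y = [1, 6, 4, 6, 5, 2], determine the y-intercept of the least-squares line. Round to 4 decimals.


First find the slope: b1 = -0.0917.
Means: xbar = 9.6667, ybar = 4.0000.
b0 = ybar - b1 * xbar = 4.0000 - -0.0917 * 9.6667 = 4.8867.

4.8867


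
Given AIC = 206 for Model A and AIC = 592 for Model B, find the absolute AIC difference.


|AIC_A - AIC_B| = |206 - 592| = 386.
Model A is preferred (lower AIC).

386


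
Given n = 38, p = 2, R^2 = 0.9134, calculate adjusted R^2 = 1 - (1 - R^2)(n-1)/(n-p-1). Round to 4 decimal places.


Adjusted R^2 = 1 - (1 - R^2) * (n-1)/(n-p-1).
(1 - R^2) = 0.0866.
(n-1)/(n-p-1) = 37/35.
(1 - R^2) * (n-1) = 0.0866 * 37 = 3.2042.
Divide by (n-p-1): 3.2042 / 35 = 0.0915.
Adj R^2 = 1 - 0.0915 = 0.9085.

0.9085


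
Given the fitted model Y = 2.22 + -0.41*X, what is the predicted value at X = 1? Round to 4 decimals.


Plug X = 1 into Y = 2.22 + -0.41*X:
Y = 2.22 + -0.4100 = 1.8100.

1.8100


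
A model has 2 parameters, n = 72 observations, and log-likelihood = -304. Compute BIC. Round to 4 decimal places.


Compute k*ln(n) = 2*ln(72) = 2*4.276666 = 8.553332.
Then -2*loglik = 608.
BIC = 8.553332 + 608 = 616.553332, which rounds to 616.5533.

616.5533


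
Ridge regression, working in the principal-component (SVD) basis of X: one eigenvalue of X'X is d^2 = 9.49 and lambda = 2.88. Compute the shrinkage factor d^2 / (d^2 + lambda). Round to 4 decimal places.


Denominator = d^2 + lambda = 9.49 + 2.88 = 12.3700.
Shrinkage = 9.49 / 12.3700 = 0.7672.

0.7672


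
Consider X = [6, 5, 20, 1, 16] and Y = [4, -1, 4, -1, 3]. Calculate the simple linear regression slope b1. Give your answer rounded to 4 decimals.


First compute the means: xbar = 9.6000, ybar = 1.8000.
Then S_xx = sum((xi - xbar)^2) = 257.2000.
S_xy = sum((xi - xbar)(yi - ybar)) = 59.6000.
b1 = S_xy / S_xx = 59.6000 / 257.2000 = 0.2317.

0.2317


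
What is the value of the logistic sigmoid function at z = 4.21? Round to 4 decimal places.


First, exp(-4.2100) = 0.0148.
Then sigma(z) = 1/(1 + 0.0148) = 0.9854.

0.9854


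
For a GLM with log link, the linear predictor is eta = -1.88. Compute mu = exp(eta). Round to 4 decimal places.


The inverse log link gives:
mu = exp(-1.88) = 0.1526.

0.1526


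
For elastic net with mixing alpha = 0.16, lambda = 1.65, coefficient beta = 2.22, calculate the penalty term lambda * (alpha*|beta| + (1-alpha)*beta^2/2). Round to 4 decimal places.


alpha * |beta| = 0.16 * 2.22 = 0.3552.
(1-alpha) * beta^2/2 = 0.84 * 4.9284/2 = 2.0699.
Total = 1.65 * (0.3552 + 2.0699) = 4.0015.

4.0015


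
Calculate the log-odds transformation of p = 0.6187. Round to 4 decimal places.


The odds are p/(1-p) = 0.6187 / 0.3813 = 1.6226.
logit(p) = ln(1.6226) = 0.4840.

0.4840


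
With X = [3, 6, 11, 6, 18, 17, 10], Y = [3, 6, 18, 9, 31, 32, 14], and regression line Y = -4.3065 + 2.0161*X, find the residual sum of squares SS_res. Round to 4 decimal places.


Compute predicted values, then residuals = yi - yhat_i.
Residuals: [1.2582, -1.7901, 0.1294, 1.2099, -0.9833, 2.0328, -1.8545].
SSres = sum(residual^2) = 14.8065.

14.8065


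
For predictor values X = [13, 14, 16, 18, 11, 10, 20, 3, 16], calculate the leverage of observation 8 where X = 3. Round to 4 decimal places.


Compute xbar = 13.4444 with n = 9 observations.
SXX = 204.2222.
Leverage = 1/9 + (3 - 13.4444)^2/204.2222 = 0.6453.

0.6453


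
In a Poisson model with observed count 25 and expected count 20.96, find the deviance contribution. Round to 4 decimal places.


First: ln(25/20.96) = 0.176260.
Then: 25 * 0.176260 = 4.406500.
y - mu = 25 - 20.96 = 4.04.
D = 2(4.406500 - 4.04) = 0.733000, which rounds to 0.7330.

0.7330


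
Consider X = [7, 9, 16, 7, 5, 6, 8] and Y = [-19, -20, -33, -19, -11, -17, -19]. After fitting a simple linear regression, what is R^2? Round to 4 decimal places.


The fitted line is Y = -5.1547 + -1.7572*X.
SSres = 16.1745, SStot = 261.4286.
R^2 = 1 - SSres/SStot = 0.9381.

0.9381


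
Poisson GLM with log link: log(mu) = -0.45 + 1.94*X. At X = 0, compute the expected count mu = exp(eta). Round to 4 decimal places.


Compute eta = -0.45 + 1.94 * 0 = -0.4500.
Apply inverse link: mu = e^-0.4500 = 0.6376.

0.6376


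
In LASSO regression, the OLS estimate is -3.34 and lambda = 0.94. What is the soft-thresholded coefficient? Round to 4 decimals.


|beta_OLS| = 3.34.
lambda = 0.94.
Since |beta| > lambda, coefficient = sign(beta)*(|beta| - lambda) = -2.4000.
Result = -2.4000.

-2.4000


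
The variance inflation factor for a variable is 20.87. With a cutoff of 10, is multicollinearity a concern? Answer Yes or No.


The threshold is 10.
VIF = 20.87 is >= 10.
Multicollinearity indication: Yes.

Yes


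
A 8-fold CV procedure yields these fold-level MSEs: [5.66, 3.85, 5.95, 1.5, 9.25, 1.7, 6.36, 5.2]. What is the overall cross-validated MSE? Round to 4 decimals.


Total MSE across folds = 39.4700.
CV-MSE = 39.4700/8 = 4.9338.

4.9338


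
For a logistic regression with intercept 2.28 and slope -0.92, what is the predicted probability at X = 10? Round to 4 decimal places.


Linear predictor: z = 2.28 + -0.92 * 10 = -6.9200.
P = 1/(1 + exp(6.9200)) = 1/(1 + 1012.3200) = 0.0010.

0.0010


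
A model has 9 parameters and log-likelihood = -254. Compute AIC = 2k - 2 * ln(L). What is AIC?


Compute:
2k = 2*9 = 18.
-2*loglik = -2*(-254) = 508.
AIC = 18 + 508 = 526.

526


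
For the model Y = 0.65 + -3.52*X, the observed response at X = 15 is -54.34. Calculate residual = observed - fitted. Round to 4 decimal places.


Fitted value at X = 15 is yhat = 0.65 + -3.52*15 = -52.1500.
Residual = -54.34 - -52.1500 = -2.1900.

-2.1900


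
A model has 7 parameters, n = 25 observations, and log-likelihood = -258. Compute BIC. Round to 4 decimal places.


Compute k*ln(n) = 7*ln(25) = 7*3.218876 = 22.532132.
Then -2*loglik = 516.
BIC = 22.532132 + 516 = 538.532132, which rounds to 538.5321.

538.5321
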